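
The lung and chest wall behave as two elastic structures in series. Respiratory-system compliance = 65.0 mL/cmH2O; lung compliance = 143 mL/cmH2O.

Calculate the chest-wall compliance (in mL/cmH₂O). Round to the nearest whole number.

119

1/Ccw = 1/Crs − 1/CL.
1/Ccw = 1/65.0 − 1/143 = 0.008392.
Ccw = 119.16 mL/cmH2O.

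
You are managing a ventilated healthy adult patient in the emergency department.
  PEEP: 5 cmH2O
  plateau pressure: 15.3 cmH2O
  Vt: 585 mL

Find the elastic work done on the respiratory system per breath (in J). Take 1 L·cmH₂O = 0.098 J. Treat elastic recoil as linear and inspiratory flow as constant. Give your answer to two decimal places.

0.30

Elastic work ≈ ½ × (Pplat − PEEP) × Vt = 0.5 × (15.3 − 5) × 0.585 L = 0.5 × 10.3 × 0.585 = 3.013 L·cmH2O.
× 0.098 J/(L·cmH2O) → 0.2953 J.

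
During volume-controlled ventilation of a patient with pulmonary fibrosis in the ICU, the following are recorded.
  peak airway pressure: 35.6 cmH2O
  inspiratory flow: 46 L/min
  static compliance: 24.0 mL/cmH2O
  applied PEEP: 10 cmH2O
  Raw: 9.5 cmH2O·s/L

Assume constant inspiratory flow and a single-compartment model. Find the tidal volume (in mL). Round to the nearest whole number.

Flow: 46 L/min ÷ 60 = 0.7667 L/s.
Equation of motion (constant flow): PIP = Vt/C + R·V̇ + PEEP.
Vt/C = PIP − R·V̇ − PEEP = 35.6 − 7.284 − 10 = 18.316 cmH2O.
Vt = C × 18.316 = 24.0 × 18.316 = 439.58 mL.

440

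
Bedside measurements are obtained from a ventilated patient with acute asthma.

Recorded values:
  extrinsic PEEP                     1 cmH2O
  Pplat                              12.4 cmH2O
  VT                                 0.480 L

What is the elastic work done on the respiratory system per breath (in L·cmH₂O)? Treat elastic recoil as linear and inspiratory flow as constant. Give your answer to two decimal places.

2.74

Elastic work ≈ ½ × (Pplat − PEEP) × Vt = 0.5 × (12.4 − 1) × 0.480 L = 0.5 × 11.4 × 0.480 = 2.736 L·cmH2O.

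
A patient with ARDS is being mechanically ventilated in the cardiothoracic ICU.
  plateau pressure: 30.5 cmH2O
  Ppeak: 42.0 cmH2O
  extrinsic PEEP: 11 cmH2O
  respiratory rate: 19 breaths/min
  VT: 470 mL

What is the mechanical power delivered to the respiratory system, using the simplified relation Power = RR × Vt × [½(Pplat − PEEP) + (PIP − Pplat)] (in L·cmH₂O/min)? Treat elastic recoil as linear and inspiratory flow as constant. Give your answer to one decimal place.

189.8

Per-breath work = Vt × [½(Pplat−PEEP) + (PIP−Pplat)] = 0.470 × [0.5×19.5 + 11.5] = 0.470 × 21.25 = 9.988 L·cmH2O.
Power = 19 × 9.988 = 189.77 L·cmH2O/min.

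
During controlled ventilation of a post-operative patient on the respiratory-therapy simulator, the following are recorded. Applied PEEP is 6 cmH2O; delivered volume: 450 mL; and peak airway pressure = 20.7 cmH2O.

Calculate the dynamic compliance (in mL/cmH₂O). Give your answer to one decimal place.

Dynamic compliance = Vt / (PIP − PEEP) = 450 / (20.7 − 6) = 450 / 14.7 = 30.612 mL/cmH2O.

30.6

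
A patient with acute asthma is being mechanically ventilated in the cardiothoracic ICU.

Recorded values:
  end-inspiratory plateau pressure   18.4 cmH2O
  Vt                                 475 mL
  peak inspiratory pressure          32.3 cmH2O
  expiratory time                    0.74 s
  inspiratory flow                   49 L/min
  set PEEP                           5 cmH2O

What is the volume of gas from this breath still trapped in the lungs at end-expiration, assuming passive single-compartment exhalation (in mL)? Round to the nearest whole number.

139

Flow: 49 L/min ÷ 60 = 0.8167 L/s.
R = (PIP − Pplat)/V̇ = (32.3 − 18.4) / 0.8167 = 13.9/0.8167 = 17.02 cmH2O·s/L.
C = Vt/(Pplat − PEEP) = 475.0 / (18.4 − 5) = 475.0/13.4 = 35.448 mL/cmH2O.
τ = R × C = 17.02 × 0.03545 L/cmH2O = 0.6034 s.
Fraction remaining = e^(−Te/τ) = e^(−0.74/0.6034) = 0.2934.
Trapped volume = 475.0 × 0.2934 = 139.37 mL.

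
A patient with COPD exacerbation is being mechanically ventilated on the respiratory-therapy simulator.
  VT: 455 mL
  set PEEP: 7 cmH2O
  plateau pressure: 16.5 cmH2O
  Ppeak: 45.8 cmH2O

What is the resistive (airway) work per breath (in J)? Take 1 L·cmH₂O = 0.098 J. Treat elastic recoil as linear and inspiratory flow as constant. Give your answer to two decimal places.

With constant inspiratory flow the resistive pressure is constant at PIP − Pplat = 45.8 − 16.5 = 29.3 cmH2O, so resistive work = 29.3 × 0.455 = 13.332 L·cmH2O.
× 0.098 J/(L·cmH2O) → 1.307 J.

1.31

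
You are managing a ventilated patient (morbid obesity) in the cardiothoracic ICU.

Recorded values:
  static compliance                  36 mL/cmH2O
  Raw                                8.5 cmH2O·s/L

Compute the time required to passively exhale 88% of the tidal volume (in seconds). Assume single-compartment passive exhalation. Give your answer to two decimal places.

τ = R × C = 8.5 × 36 mL/cmH2O = 8.5 × 0.036 L/cmH2O = 0.306 s.
Exhaled fraction f = 1 − e^(−t/τ) → t = −τ·ln(1 − f) = −0.306·ln(0.12) = 0.6488 s.

0.65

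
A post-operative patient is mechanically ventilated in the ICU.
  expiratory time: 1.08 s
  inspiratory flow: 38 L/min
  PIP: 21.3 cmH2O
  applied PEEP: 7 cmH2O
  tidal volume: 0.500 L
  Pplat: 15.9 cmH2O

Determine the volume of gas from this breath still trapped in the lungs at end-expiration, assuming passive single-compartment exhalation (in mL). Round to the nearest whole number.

Flow: 38 L/min ÷ 60 = 0.6333 L/s.
R = (PIP − Pplat)/V̇ = (21.3 − 15.9) / 0.6333 = 5.4/0.6333 = 8.527 cmH2O·s/L.
C = Vt/(Pplat − PEEP) = 500.0 / (15.9 − 7) = 500.0/8.9 = 56.18 mL/cmH2O.
τ = R × C = 8.527 × 0.05618 L/cmH2O = 0.479 s.
Fraction remaining = e^(−Te/τ) = e^(−1.08/0.479) = 0.1049.
Trapped volume = 500.0 × 0.1049 = 52.45 mL.

52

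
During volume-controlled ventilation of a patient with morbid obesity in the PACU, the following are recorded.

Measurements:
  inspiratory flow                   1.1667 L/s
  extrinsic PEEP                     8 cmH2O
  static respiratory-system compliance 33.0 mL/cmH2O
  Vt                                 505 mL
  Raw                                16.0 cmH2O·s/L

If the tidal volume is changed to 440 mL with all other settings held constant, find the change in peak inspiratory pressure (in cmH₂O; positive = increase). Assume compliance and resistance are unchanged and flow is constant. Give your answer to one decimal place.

PIP = Vt/C + R·V̇ + PEEP (constant-flow equation of motion).
Only the elastic term changes: ΔPIP = ΔVt / C = (440 − 505) / 33.0 = -1.97 cmH2O.

-2.0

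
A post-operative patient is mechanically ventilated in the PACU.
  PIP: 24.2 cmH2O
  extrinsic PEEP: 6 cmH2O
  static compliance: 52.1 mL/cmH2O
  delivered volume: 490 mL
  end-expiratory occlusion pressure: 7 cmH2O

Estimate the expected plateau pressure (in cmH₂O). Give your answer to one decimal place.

End-expiratory occlusion gives total PEEP = 7 cmH2O (intrinsic PEEP = 7 − 6 = 1). Use total PEEP for the elastic gradient.
Pplat = PEEPtotal + Vt / Cstat = 7 + 490 / 52.1 = 7 + 9.405 = 16.405 cmH2O.

16.4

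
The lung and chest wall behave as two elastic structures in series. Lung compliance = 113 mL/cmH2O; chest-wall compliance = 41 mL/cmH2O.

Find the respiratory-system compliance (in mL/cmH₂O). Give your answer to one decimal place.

Lung and chest wall are elastances in series: 1/Crs = 1/CL + 1/Ccw.
1/Crs = 1/113 + 1/41 = 0.03324.
Crs = 30.084 mL/cmH2O.

30.1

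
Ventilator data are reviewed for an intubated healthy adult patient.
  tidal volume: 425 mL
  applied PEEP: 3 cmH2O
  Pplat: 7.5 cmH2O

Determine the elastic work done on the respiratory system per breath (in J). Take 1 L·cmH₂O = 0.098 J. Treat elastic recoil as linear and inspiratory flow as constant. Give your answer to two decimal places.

Elastic work ≈ ½ × (Pplat − PEEP) × Vt = 0.5 × (7.5 − 3) × 0.425 L = 0.5 × 4.5 × 0.425 = 0.9563 L·cmH2O.
× 0.098 J/(L·cmH2O) → 0.09372 J.

0.09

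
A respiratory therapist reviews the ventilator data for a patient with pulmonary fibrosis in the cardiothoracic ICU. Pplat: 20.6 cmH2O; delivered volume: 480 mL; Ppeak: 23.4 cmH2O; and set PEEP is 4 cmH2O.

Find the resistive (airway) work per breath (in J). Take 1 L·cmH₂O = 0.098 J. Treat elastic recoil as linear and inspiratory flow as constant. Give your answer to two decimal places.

0.13

With constant inspiratory flow the resistive pressure is constant at PIP − Pplat = 23.4 − 20.6 = 2.8 cmH2O, so resistive work = 2.8 × 0.480 = 1.344 L·cmH2O.
× 0.098 J/(L·cmH2O) → 0.1317 J.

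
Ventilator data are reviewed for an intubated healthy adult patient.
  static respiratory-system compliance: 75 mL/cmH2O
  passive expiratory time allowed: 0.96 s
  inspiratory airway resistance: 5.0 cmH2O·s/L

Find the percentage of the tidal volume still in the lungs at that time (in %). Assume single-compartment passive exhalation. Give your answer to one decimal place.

7.7

τ = R × C = 5.0 × 75 mL/cmH2O = 5.0 × 0.075 L/cmH2O = 0.375 s.
Passive exhalation: V(t)/V₀ = e^(−t/τ) = e^(−0.96/0.375) = 0.0773.
Fraction remaining = 0.0773 → 7.73%.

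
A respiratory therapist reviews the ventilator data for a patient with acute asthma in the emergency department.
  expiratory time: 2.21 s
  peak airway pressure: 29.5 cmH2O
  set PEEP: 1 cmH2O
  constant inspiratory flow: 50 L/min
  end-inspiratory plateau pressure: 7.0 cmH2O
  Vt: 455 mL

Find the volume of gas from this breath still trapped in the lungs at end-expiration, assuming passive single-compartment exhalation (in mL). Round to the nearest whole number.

155

Flow: 50 L/min ÷ 60 = 0.8333 L/s.
R = (PIP − Pplat)/V̇ = (29.5 − 7.0) / 0.8333 = 22.5/0.8333 = 27.001 cmH2O·s/L.
C = Vt/(Pplat − PEEP) = 455.0 / (7.0 − 1) = 455.0/6.0 = 75.833 mL/cmH2O.
τ = R × C = 27.001 × 0.07583 L/cmH2O = 2.047 s.
Fraction remaining = e^(−Te/τ) = e^(−2.21/2.047) = 0.3397.
Trapped volume = 455.0 × 0.3397 = 154.56 mL.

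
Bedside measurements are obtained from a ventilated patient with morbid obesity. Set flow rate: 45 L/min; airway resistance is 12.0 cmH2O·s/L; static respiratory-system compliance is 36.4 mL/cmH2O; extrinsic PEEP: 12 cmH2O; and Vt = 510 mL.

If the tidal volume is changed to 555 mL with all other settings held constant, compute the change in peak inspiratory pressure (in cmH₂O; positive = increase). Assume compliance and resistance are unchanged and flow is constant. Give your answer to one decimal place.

PIP = Vt/C + R·V̇ + PEEP (constant-flow equation of motion).
Only the elastic term changes: ΔPIP = ΔVt / C = (555 − 510) / 36.4 = 1.236 cmH2O.

1.2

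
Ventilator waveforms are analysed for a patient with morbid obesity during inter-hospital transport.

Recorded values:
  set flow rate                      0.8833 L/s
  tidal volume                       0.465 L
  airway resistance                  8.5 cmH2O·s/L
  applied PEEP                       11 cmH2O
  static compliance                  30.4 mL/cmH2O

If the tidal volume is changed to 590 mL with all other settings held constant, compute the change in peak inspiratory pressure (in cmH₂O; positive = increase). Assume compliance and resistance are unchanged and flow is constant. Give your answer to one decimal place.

4.1

PIP = Vt/C + R·V̇ + PEEP (constant-flow equation of motion).
Only the elastic term changes: ΔPIP = ΔVt / C = (590 − 465) / 30.4 = 4.112 cmH2O.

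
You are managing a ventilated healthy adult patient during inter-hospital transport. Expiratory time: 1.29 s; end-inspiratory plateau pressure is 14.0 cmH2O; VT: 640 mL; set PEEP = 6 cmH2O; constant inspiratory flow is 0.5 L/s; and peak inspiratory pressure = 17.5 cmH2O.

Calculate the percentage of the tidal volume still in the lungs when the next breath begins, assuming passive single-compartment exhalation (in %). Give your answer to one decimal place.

10.0

R = (PIP − Pplat)/V̇ = (17.5 − 14.0) / 0.5 = 3.5/0.5 = 7.0 cmH2O·s/L.
C = Vt/(Pplat − PEEP) = 640.0 / (14.0 − 6) = 640.0/8.0 = 80.0 mL/cmH2O.
τ = R × C = 7.0 × 0.08 L/cmH2O = 0.56 s.
Fraction remaining at end-expiration = e^(−Te/τ) = e^(−1.29/0.56) = 0.0999 → 9.99%.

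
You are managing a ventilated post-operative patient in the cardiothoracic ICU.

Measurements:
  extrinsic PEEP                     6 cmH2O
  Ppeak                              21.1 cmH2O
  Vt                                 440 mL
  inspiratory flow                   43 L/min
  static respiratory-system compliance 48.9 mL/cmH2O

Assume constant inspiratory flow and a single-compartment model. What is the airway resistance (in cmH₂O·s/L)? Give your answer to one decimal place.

Flow: 43 L/min ÷ 60 = 0.7167 L/s.
Equation of motion (constant flow): PIP = Vt/C + R·V̇ + PEEP.
R·V̇ = PIP − Vt/C − PEEP = 21.1 − 440/48.9 − 6 = 21.1 − 8.998 − 6 = 6.102 cmH2O.
R = 6.102 / 0.7167 = 8.514 cmH2O·s/L.

8.5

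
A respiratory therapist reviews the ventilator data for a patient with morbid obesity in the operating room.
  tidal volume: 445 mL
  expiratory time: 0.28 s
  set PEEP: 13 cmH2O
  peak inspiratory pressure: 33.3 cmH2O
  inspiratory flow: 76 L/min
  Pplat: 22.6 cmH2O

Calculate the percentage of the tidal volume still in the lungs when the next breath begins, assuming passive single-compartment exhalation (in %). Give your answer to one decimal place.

48.9

Flow: 76 L/min ÷ 60 = 1.2667 L/s.
R = (PIP − Pplat)/V̇ = (33.3 − 22.6) / 1.2667 = 10.7/1.2667 = 8.447 cmH2O·s/L.
C = Vt/(Pplat − PEEP) = 445.0 / (22.6 − 13) = 445.0/9.6 = 46.354 mL/cmH2O.
τ = R × C = 8.447 × 0.04635 L/cmH2O = 0.3915 s.
Fraction remaining at end-expiration = e^(−Te/τ) = e^(−0.28/0.3915) = 0.4891 → 48.91%.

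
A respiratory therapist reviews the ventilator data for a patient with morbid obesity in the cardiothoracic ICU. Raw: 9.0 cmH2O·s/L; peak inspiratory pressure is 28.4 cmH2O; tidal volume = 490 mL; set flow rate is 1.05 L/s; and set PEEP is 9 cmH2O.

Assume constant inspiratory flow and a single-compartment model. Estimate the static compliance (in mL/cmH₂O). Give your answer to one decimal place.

49.2

Equation of motion (constant flow): PIP = Vt/C + R·V̇ + PEEP.
Vt/C = PIP − R·V̇ − PEEP = 28.4 − 9.0×1.05 − 9 = 28.4 − 9.45 − 9 = 9.95 cmH2O.
C = Vt / 9.95 = 490 / 9.95 = 49.246 mL/cmH2O.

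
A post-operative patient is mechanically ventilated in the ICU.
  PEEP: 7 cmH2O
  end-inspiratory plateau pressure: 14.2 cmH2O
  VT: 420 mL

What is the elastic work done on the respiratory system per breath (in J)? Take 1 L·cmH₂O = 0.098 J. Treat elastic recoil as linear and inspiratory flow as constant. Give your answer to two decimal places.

0.15

Elastic work ≈ ½ × (Pplat − PEEP) × Vt = 0.5 × (14.2 − 7) × 0.420 L = 0.5 × 7.2 × 0.420 = 1.512 L·cmH2O.
× 0.098 J/(L·cmH2O) → 0.1482 J.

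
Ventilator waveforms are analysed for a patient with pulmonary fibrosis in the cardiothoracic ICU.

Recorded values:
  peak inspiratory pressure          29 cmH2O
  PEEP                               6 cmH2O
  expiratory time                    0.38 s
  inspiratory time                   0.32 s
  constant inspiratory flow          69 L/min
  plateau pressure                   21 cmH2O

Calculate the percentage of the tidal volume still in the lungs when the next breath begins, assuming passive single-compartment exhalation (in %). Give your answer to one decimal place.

10.8

Flow: 69 L/min ÷ 60 = 1.15 L/s.
Vt = flow × Ti = 1.15 L/s × 0.32 s × 1000 mL/L = 368.0 mL.
R = (PIP − Pplat)/V̇ = (29 − 21) / 1.15 = 8.0/1.15 = 6.957 cmH2O·s/L.
C = Vt/(Pplat − PEEP) = 368.0 / (21 − 6) = 368.0/15.0 = 24.533 mL/cmH2O.
τ = R × C = 6.957 × 0.02453 L/cmH2O = 0.1707 s.
Fraction remaining at end-expiration = e^(−Te/τ) = e^(−0.38/0.1707) = 0.1079 → 10.79%.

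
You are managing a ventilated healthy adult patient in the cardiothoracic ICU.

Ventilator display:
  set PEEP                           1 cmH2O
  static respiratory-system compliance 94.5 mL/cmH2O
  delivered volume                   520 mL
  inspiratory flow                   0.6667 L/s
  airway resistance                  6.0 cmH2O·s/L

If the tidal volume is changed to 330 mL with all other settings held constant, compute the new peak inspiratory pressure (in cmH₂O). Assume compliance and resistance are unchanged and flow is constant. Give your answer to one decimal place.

PIP = Vt/C + R·V̇ + PEEP (constant-flow equation of motion).
Only the elastic term changes: ΔPIP = ΔVt / C = (330 − 520) / 94.5 = -2.011 cmH2O.
Original PIP = 520/94.5 + 6.0×0.6667 + 1 = 10.503 cmH2O; new PIP = 10.503 + (-2.011) = 8.492 cmH2O.

8.5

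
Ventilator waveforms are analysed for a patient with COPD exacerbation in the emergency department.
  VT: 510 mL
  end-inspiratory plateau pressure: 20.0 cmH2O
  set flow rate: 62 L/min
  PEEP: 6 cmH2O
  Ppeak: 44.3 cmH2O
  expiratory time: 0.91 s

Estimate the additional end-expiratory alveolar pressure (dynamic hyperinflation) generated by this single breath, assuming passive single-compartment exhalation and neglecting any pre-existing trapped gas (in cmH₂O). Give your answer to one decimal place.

4.8

Flow: 62 L/min ÷ 60 = 1.0333 L/s.
R = (PIP − Pplat)/V̇ = (44.3 − 20.0) / 1.0333 = 24.3/1.0333 = 23.517 cmH2O·s/L.
C = Vt/(Pplat − PEEP) = 510.0 / (20.0 − 6) = 510.0/14.0 = 36.429 mL/cmH2O.
τ = R × C = 23.517 × 0.03643 L/cmH2O = 0.8567 s.
Fraction remaining = e^(−Te/τ) = e^(−0.91/0.8567) = 0.3457; trapped volume = 510.0 × 0.3457 = 176.31 mL.
Additional alveolar pressure from trapping ≈ V_trapped / C = 176.31 / 36.429 = 4.84 cmH2O.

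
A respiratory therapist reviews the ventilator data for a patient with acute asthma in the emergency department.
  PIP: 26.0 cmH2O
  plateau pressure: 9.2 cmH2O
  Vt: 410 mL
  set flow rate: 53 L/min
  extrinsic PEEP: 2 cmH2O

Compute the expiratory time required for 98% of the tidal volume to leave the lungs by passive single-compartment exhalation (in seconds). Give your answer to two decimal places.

Flow: 53 L/min ÷ 60 = 0.8833 L/s.
R = (PIP − Pplat)/V̇ = (26.0 − 9.2) / 0.8833 = 16.8/0.8833 = 19.02 cmH2O·s/L.
C = Vt/(Pplat − PEEP) = 410.0 / (9.2 − 2) = 410.0/7.2 = 56.944 mL/cmH2O.
τ = R × C = 19.02 × 0.05694 L/cmH2O = 1.083 s.
t = −τ·ln(1 − 0.98) = −1.083·ln(0.02) = 4.237 s.

4.24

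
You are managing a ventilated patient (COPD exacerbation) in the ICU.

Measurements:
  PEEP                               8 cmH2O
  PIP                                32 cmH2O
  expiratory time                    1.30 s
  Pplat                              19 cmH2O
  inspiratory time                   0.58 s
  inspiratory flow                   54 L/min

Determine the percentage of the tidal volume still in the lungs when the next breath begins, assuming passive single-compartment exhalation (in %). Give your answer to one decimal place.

15.0

Flow: 54 L/min ÷ 60 = 0.9 L/s.
Vt = flow × Ti = 0.9 L/s × 0.58 s × 1000 mL/L = 522.0 mL.
R = (PIP − Pplat)/V̇ = (32 − 19) / 0.9 = 13.0/0.9 = 14.444 cmH2O·s/L.
C = Vt/(Pplat − PEEP) = 522.0 / (19 − 8) = 522.0/11.0 = 47.455 mL/cmH2O.
τ = R × C = 14.444 × 0.04746 L/cmH2O = 0.6855 s.
Fraction remaining at end-expiration = e^(−Te/τ) = e^(−1.30/0.6855) = 0.1501 → 15.01%.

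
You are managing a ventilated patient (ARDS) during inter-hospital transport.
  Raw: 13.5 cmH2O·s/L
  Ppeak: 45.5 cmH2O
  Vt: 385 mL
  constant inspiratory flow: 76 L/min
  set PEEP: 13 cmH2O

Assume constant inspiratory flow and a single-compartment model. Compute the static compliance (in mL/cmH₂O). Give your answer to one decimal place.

Flow: 76 L/min ÷ 60 = 1.2667 L/s.
Equation of motion (constant flow): PIP = Vt/C + R·V̇ + PEEP.
Vt/C = PIP − R·V̇ − PEEP = 45.5 − 13.5×1.2667 − 13 = 45.5 − 17.1 − 13 = 15.4 cmH2O.
C = Vt / 15.4 = 385 / 15.4 = 25.0 mL/cmH2O.

25.0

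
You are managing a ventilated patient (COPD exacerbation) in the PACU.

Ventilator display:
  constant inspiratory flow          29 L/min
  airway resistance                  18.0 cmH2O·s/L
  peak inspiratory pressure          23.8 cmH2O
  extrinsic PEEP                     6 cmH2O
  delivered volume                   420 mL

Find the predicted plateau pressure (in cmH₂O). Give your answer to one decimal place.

15.1

Flow: 29 L/min ÷ 60 = 0.4833 L/s.
Pplat = PIP − Raw × flow = 23.8 − 18.0 × 0.4833 = 23.8 − 8.699 = 15.101 cmH2O.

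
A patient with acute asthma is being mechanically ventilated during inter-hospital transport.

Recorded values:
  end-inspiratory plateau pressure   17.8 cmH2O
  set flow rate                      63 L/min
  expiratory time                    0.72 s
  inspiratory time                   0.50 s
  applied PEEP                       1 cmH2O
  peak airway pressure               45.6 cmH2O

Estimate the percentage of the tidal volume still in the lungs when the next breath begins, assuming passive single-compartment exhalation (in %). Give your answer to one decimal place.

Flow: 63 L/min ÷ 60 = 1.05 L/s.
Vt = flow × Ti = 1.05 L/s × 0.50 s × 1000 mL/L = 525.0 mL.
R = (PIP − Pplat)/V̇ = (45.6 − 17.8) / 1.05 = 27.8/1.05 = 26.476 cmH2O·s/L.
C = Vt/(Pplat − PEEP) = 525.0 / (17.8 − 1) = 525.0/16.8 = 31.25 mL/cmH2O.
τ = R × C = 26.476 × 0.03125 L/cmH2O = 0.8274 s.
Fraction remaining at end-expiration = e^(−Te/τ) = e^(−0.72/0.8274) = 0.4189 → 41.89%.

41.9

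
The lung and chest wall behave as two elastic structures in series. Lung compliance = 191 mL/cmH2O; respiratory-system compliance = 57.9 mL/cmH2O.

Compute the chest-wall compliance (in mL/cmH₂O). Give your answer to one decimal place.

83.1

1/Ccw = 1/Crs − 1/CL.
1/Ccw = 1/57.9 − 1/191 = 0.01204.
Ccw = 83.056 mL/cmH2O.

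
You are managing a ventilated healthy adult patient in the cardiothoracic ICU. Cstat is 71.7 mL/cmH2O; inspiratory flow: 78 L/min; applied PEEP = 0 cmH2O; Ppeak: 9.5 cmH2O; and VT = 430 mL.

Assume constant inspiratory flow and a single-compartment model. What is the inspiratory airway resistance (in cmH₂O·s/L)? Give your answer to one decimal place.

Flow: 78 L/min ÷ 60 = 1.3 L/s.
Equation of motion (constant flow): PIP = Vt/C + R·V̇ + PEEP.
R·V̇ = PIP − Vt/C − PEEP = 9.5 − 430/71.7 − 0 = 9.5 − 5.997 − 0 = 3.503 cmH2O.
R = 3.503 / 1.3 = 2.695 cmH2O·s/L.

2.7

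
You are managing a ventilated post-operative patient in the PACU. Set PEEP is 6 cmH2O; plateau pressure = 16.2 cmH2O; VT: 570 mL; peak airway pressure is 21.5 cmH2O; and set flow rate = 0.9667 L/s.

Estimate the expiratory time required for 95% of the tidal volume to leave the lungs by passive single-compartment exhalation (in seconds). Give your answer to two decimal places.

R = (PIP − Pplat)/V̇ = (21.5 − 16.2) / 0.9667 = 5.3/0.9667 = 5.483 cmH2O·s/L.
C = Vt/(Pplat − PEEP) = 570.0 / (16.2 − 6) = 570.0/10.2 = 55.882 mL/cmH2O.
τ = R × C = 5.483 × 0.05588 L/cmH2O = 0.3064 s.
t = −τ·ln(1 − 0.95) = −0.3064·ln(0.05) = 0.9179 s.

0.92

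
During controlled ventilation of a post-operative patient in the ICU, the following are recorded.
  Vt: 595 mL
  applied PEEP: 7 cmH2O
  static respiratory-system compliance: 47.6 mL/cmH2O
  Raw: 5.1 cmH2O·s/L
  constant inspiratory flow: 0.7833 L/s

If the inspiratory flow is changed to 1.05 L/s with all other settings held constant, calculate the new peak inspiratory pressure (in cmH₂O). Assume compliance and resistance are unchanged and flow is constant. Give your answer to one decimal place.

24.9

PIP = Vt/C + R·V̇ + PEEP (constant-flow equation of motion).
Only the resistive term changes: ΔPIP = R × ΔV̇ = 5.1 × (1.05 − 0.7833) = 5.1 × 0.2667 = 1.36 cmH2O.
Original PIP = 595/47.6 + 5.1×0.7833 + 7 = 23.495 cmH2O; new PIP = 23.495 + (1.36) = 24.855 cmH2O.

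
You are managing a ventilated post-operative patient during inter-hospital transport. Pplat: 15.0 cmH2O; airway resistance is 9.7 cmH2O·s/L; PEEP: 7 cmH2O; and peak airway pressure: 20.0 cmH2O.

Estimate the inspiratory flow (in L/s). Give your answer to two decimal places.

flow = (PIP − Pplat) / Raw = 5.0 / 9.7 = 0.5155 L/s.

0.52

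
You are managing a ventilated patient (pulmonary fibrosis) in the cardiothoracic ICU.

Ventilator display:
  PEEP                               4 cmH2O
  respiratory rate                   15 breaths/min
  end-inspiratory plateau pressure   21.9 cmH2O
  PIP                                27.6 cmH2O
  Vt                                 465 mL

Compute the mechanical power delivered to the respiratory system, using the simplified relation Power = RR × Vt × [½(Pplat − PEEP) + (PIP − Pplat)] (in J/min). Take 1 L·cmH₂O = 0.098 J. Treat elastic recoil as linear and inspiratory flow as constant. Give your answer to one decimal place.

Per-breath work = Vt × [½(Pplat−PEEP) + (PIP−Pplat)] = 0.465 × [0.5×17.9 + 5.7] = 0.465 × 14.65 = 6.812 L·cmH2O.
Power = 15 × 6.812 = 102.18 L·cmH2O/min.
× 0.098 J/(L·cmH2O) → 10.014 J/min.

10.0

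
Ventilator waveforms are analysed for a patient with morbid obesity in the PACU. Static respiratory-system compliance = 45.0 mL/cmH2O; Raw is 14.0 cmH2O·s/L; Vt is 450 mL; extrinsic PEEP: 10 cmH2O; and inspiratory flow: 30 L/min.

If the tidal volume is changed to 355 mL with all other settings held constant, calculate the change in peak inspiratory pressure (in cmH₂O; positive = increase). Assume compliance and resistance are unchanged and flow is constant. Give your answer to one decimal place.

-2.1

PIP = Vt/C + R·V̇ + PEEP (constant-flow equation of motion).
Only the elastic term changes: ΔPIP = ΔVt / C = (355 − 450) / 45.0 = -2.111 cmH2O.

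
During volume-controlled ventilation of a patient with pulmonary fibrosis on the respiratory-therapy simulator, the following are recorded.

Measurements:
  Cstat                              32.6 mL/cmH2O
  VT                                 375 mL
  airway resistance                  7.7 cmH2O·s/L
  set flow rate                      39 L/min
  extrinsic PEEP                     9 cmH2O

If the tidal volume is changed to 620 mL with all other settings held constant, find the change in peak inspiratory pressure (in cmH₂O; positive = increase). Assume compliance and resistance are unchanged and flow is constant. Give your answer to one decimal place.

PIP = Vt/C + R·V̇ + PEEP (constant-flow equation of motion).
Only the elastic term changes: ΔPIP = ΔVt / C = (620 − 375) / 32.6 = 7.515 cmH2O.

7.5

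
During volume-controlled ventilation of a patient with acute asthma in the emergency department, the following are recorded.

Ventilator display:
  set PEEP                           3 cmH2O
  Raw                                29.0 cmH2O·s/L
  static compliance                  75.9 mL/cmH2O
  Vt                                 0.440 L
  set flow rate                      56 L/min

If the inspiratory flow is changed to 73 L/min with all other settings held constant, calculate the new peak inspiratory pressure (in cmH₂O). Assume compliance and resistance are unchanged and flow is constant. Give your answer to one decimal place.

Flow: 56 L/min ÷ 60 = 0.9333 L/s.
New flow: 73 L/min ÷ 60 = 1.2167 L/s.
PIP = Vt/C + R·V̇ + PEEP (constant-flow equation of motion).
Only the resistive term changes: ΔPIP = R × ΔV̇ = 29.0 × (1.2167 − 0.9333) = 29.0 × 0.2834 = 8.219 cmH2O.
Original PIP = 440/75.9 + 29.0×0.9333 + 3 = 35.863 cmH2O; new PIP = 35.863 + (8.219) = 44.082 cmH2O.

44.1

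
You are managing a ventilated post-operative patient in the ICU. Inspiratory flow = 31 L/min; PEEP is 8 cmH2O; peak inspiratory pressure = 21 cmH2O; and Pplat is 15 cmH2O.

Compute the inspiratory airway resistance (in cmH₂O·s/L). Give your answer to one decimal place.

Flow: 31 L/min ÷ 60 = 0.5167 L/s.
Raw = (PIP − Pplat) / flow = (21 − 15) / 0.5167 = 6.0 / 0.5167 = 11.612 cmH2O·s/L.

11.6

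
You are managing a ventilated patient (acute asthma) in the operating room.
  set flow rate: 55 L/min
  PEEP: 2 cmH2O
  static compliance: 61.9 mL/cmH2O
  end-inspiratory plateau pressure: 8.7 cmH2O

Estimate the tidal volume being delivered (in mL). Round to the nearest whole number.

Vt = Cstat × (Pplat − PEEP) = 61.9 × (8.7 − 2) = 61.9 × 6.7 = 414.73 mL.

415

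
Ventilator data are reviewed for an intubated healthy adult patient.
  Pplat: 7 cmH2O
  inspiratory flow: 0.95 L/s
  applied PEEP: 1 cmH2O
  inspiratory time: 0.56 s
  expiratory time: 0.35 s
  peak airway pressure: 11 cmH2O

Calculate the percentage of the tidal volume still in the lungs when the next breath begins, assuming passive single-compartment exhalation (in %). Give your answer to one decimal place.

39.2

Vt = flow × Ti = 0.95 L/s × 0.56 s × 1000 mL/L = 532.0 mL.
R = (PIP − Pplat)/V̇ = (11 − 7) / 0.95 = 4.0/0.95 = 4.211 cmH2O·s/L.
C = Vt/(Pplat − PEEP) = 532.0 / (7 − 1) = 532.0/6.0 = 88.667 mL/cmH2O.
τ = R × C = 4.211 × 0.08867 L/cmH2O = 0.3734 s.
Fraction remaining at end-expiration = e^(−Te/τ) = e^(−0.35/0.3734) = 0.3917 → 39.17%.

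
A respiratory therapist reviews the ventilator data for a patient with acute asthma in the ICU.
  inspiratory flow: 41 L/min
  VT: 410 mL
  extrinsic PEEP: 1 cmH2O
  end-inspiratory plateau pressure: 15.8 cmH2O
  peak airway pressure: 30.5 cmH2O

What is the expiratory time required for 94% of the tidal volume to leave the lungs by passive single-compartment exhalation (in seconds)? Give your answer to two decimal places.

Flow: 41 L/min ÷ 60 = 0.6833 L/s.
R = (PIP − Pplat)/V̇ = (30.5 − 15.8) / 0.6833 = 14.7/0.6833 = 21.513 cmH2O·s/L.
C = Vt/(Pplat − PEEP) = 410.0 / (15.8 − 1) = 410.0/14.8 = 27.703 mL/cmH2O.
τ = R × C = 21.513 × 0.0277 L/cmH2O = 0.5959 s.
t = −τ·ln(1 − 0.94) = −0.5959·ln(0.06) = 1.677 s.

1.68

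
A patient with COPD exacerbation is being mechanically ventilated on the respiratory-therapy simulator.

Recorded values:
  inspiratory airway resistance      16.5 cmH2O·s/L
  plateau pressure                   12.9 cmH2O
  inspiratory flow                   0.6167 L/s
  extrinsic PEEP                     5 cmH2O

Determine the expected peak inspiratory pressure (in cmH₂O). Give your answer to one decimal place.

PIP = Pplat + Raw × flow = 12.9 + 16.5 × 0.6167 = 12.9 + 10.176 = 23.076 cmH2O.

23.1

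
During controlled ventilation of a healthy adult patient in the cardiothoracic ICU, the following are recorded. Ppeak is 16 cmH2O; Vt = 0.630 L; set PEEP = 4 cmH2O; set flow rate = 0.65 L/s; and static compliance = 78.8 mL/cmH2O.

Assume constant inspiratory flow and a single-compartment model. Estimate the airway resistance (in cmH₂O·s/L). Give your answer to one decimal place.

Equation of motion (constant flow): PIP = Vt/C + R·V̇ + PEEP.
R·V̇ = PIP − Vt/C − PEEP = 16 − 630/78.8 − 4 = 16 − 7.995 − 4 = 4.005 cmH2O.
R = 4.005 / 0.65 = 6.162 cmH2O·s/L.

6.2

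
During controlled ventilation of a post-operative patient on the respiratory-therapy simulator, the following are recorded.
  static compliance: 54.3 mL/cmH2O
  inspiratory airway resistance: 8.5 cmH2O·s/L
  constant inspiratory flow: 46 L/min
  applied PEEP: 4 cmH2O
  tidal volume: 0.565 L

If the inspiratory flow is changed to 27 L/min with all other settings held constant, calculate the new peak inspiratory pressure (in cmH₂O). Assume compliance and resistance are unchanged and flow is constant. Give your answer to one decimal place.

18.2

Flow: 46 L/min ÷ 60 = 0.7667 L/s.
New flow: 27 L/min ÷ 60 = 0.45 L/s.
PIP = Vt/C + R·V̇ + PEEP (constant-flow equation of motion).
Only the resistive term changes: ΔPIP = R × ΔV̇ = 8.5 × (0.45 − 0.7667) = 8.5 × -0.3167 = -2.692 cmH2O.
Original PIP = 565/54.3 + 8.5×0.7667 + 4 = 20.922 cmH2O; new PIP = 20.922 + (-2.692) = 18.23 cmH2O.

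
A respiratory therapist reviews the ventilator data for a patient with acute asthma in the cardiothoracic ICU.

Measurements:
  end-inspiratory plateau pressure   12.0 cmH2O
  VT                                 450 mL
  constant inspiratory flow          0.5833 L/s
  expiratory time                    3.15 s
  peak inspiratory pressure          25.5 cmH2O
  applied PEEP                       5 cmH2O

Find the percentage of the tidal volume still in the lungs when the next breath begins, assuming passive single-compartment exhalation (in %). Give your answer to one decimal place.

12.0

R = (PIP − Pplat)/V̇ = (25.5 − 12.0) / 0.5833 = 13.5/0.5833 = 23.144 cmH2O·s/L.
C = Vt/(Pplat − PEEP) = 450.0 / (12.0 − 5) = 450.0/7.0 = 64.286 mL/cmH2O.
τ = R × C = 23.144 × 0.06429 L/cmH2O = 1.488 s.
Fraction remaining at end-expiration = e^(−Te/τ) = e^(−3.15/1.488) = 0.1204 → 12.04%.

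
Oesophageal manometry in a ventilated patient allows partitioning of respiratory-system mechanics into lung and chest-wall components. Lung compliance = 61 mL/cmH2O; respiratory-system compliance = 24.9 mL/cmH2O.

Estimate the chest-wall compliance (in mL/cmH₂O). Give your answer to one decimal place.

42.1

1/Ccw = 1/Crs − 1/CL.
1/Ccw = 1/24.9 − 1/61 = 0.02377.
Ccw = 42.07 mL/cmH2O.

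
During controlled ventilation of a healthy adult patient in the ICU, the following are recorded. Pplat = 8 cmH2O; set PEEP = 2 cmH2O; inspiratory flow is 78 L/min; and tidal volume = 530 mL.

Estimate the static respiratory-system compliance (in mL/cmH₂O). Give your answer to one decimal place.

88.3

Cstat = Vt / (Pplat − PEEP) = 530 / (8 − 2) = 530 / 6.0 = 88.333 mL/cmH2O.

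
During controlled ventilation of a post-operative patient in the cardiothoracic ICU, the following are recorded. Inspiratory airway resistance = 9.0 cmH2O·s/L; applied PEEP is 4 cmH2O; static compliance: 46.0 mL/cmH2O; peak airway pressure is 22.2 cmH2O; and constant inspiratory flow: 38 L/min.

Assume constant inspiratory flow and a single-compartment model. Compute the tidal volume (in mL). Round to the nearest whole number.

Flow: 38 L/min ÷ 60 = 0.6333 L/s.
Equation of motion (constant flow): PIP = Vt/C + R·V̇ + PEEP.
Vt/C = PIP − R·V̇ − PEEP = 22.2 − 5.7 − 4 = 12.5 cmH2O.
Vt = C × 12.5 = 46.0 × 12.5 = 575.0 mL.

575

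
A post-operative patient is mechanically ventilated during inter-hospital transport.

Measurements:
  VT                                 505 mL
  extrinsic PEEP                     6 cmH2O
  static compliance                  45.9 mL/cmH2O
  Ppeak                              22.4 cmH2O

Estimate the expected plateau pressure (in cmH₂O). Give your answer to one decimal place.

17.0

Pplat = PEEP + Vt / Cstat = 6 + 505 / 45.9 = 6 + 11.002 = 17.002 cmH2O.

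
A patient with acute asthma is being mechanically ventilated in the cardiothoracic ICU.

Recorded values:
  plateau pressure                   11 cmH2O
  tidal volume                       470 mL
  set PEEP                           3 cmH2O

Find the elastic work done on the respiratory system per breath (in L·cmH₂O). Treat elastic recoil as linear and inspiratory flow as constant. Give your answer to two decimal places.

1.88

Elastic work ≈ ½ × (Pplat − PEEP) × Vt = 0.5 × (11 − 3) × 0.470 L = 0.5 × 8.0 × 0.470 = 1.88 L·cmH2O.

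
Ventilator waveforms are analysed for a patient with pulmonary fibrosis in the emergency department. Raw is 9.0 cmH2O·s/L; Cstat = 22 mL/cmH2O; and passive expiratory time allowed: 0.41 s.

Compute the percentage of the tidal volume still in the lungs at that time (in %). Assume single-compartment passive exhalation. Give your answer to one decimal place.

τ = R × C = 9.0 × 22 mL/cmH2O = 9.0 × 0.022 L/cmH2O = 0.198 s.
Passive exhalation: V(t)/V₀ = e^(−t/τ) = e^(−0.41/0.198) = 0.1261.
Fraction remaining = 0.1261 → 12.61%.

12.6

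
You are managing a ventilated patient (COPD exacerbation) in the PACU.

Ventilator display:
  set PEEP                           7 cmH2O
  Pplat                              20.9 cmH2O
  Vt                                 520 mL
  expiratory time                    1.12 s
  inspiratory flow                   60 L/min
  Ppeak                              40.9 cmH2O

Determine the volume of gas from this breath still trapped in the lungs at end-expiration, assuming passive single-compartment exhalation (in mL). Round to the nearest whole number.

116

Flow: 60 L/min ÷ 60 = 1 L/s.
R = (PIP − Pplat)/V̇ = (40.9 − 20.9) / 1 = 20.0/1 = 20.0 cmH2O·s/L.
C = Vt/(Pplat − PEEP) = 520.0 / (20.9 − 7) = 520.0/13.9 = 37.41 mL/cmH2O.
τ = R × C = 20.0 × 0.03741 L/cmH2O = 0.7482 s.
Fraction remaining = e^(−Te/τ) = e^(−1.12/0.7482) = 0.2238.
Trapped volume = 520.0 × 0.2238 = 116.38 mL.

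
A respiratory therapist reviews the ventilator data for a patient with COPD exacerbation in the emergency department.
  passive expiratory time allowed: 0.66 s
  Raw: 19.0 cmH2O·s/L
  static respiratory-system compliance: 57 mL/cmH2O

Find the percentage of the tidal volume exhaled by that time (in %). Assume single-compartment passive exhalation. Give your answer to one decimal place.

τ = R × C = 19.0 × 57 mL/cmH2O = 19.0 × 0.057 L/cmH2O = 1.083 s.
Passive exhalation: V(t)/V₀ = e^(−t/τ) = e^(−0.66/1.083) = 0.5437.
Fraction exhaled = 1 − 0.5437 = 0.4563 → 45.63%.

45.6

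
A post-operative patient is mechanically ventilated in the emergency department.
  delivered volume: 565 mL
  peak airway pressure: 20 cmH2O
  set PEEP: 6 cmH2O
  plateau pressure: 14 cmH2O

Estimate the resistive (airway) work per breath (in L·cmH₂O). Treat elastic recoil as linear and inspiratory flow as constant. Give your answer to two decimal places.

3.39

With constant inspiratory flow the resistive pressure is constant at PIP − Pplat = 20 − 14 = 6.0 cmH2O, so resistive work = 6.0 × 0.565 = 3.39 L·cmH2O.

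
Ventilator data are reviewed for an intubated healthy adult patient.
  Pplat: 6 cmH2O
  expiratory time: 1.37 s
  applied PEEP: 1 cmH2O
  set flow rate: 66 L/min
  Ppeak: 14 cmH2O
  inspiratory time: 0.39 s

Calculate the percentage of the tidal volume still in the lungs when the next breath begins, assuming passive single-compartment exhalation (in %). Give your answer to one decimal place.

Flow: 66 L/min ÷ 60 = 1.1 L/s.
Vt = flow × Ti = 1.1 L/s × 0.39 s × 1000 mL/L = 429.0 mL.
R = (PIP − Pplat)/V̇ = (14 − 6) / 1.1 = 8.0/1.1 = 7.273 cmH2O·s/L.
C = Vt/(Pplat − PEEP) = 429.0 / (6 − 1) = 429.0/5.0 = 85.8 mL/cmH2O.
τ = R × C = 7.273 × 0.0858 L/cmH2O = 0.624 s.
Fraction remaining at end-expiration = e^(−Te/τ) = e^(−1.37/0.624) = 0.1113 → 11.13%.

11.1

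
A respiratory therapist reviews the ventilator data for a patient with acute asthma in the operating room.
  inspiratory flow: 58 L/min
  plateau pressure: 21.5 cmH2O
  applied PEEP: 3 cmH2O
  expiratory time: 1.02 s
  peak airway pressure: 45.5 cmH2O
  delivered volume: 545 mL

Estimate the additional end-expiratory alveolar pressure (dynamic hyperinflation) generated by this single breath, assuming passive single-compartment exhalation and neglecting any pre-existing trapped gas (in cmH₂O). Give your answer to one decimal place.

4.6

Flow: 58 L/min ÷ 60 = 0.9667 L/s.
R = (PIP − Pplat)/V̇ = (45.5 − 21.5) / 0.9667 = 24.0/0.9667 = 24.827 cmH2O·s/L.
C = Vt/(Pplat − PEEP) = 545.0 / (21.5 − 3) = 545.0/18.5 = 29.459 mL/cmH2O.
τ = R × C = 24.827 × 0.02946 L/cmH2O = 0.7314 s.
Fraction remaining = e^(−Te/τ) = e^(−1.02/0.7314) = 0.2479; trapped volume = 545.0 × 0.2479 = 135.11 mL.
Additional alveolar pressure from trapping ≈ V_trapped / C = 135.11 / 29.459 = 4.586 cmH2O.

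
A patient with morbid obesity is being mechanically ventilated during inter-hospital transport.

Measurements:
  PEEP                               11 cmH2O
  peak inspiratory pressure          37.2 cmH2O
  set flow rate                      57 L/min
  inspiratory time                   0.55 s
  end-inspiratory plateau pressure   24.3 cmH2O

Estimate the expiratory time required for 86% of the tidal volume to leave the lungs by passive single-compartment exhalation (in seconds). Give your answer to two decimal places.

Flow: 57 L/min ÷ 60 = 0.95 L/s.
Vt = flow × Ti = 0.95 L/s × 0.55 s × 1000 mL/L = 522.5 mL.
R = (PIP − Pplat)/V̇ = (37.2 − 24.3) / 0.95 = 12.9/0.95 = 13.579 cmH2O·s/L.
C = Vt/(Pplat − PEEP) = 522.5 / (24.3 − 11) = 522.5/13.3 = 39.286 mL/cmH2O.
τ = R × C = 13.579 × 0.03929 L/cmH2O = 0.5335 s.
t = −τ·ln(1 − 0.86) = −0.5335·ln(0.14) = 1.049 s.

1.05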